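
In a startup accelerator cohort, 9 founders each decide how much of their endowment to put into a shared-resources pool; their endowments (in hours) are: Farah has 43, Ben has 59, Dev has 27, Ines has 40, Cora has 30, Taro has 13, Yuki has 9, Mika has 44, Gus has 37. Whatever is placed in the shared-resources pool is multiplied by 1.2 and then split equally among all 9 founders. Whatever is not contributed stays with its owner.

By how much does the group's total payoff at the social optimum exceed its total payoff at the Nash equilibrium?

The private return per contributed unit is 1.2/9 = 0.1333 < 1 for every player regardless of endowment, so the Nash equilibrium is zero contribution and the group total is Σ E_j = 43 + 59 + 27 + 40 + 30 + 13 + 9 + 44 + 37 = 302.
Each contributed unit returns 1.200 to the group, so the social optimum is full contribution by everyone: group total = 1.200 × 302 = 362.40.
Efficiency loss = (1.200 − 1) × 302 = 60.40.

60.40 hours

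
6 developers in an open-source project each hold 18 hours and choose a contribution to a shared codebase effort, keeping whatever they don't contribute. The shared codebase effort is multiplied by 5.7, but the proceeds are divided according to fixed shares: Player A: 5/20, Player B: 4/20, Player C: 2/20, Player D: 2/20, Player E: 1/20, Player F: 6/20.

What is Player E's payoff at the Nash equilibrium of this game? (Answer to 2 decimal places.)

33.39 hours

Player j's private return per contributed unit is 5.7 × (j's share). Contributing is weakly dominant for j when that share is at least 1/5.7 = 0.1754, and contributing 0 is dominant otherwise.
The shares above 0.1754 belong to Player A, Player B and Player F, contributing 18 each; the remaining 3 contribute 0. Total contributed: 54.
Player E keeps 18 and receives 5.7 × 54 × 1/20 = 15.39 from the shared codebase effort, for a payoff of 33.39.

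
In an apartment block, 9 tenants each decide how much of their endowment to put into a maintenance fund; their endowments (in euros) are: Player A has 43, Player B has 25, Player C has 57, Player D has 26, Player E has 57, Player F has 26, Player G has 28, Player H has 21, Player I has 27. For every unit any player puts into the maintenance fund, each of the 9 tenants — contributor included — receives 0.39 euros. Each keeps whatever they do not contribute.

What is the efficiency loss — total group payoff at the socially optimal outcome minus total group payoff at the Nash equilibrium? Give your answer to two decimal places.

778.10 euros

The private return per contributed unit is 0.39 < 1 for everyone, so the Nash equilibrium is zero contribution and the group total is Σ E_j = 43 + 25 + 57 + 26 + 57 + 26 + 28 + 21 + 27 = 310.
Each contributed unit returns 3.510 to the group, so the social optimum is full contribution by everyone: group total = 3.510 × 310 = 1088.10.
Efficiency loss = (3.510 − 1) × 310 = 778.10.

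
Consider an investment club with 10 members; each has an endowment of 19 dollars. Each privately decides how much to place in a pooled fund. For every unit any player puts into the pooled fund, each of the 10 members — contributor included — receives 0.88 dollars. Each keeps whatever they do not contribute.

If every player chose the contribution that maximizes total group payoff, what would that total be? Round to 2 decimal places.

1672.00 dollars

Each contributed unit returns 8.800 to the group as a whole (0.88 to each of 10 players), which exceeds 1, so the social optimum is full contribution: group total = 8.800 × 190 = 1672.00.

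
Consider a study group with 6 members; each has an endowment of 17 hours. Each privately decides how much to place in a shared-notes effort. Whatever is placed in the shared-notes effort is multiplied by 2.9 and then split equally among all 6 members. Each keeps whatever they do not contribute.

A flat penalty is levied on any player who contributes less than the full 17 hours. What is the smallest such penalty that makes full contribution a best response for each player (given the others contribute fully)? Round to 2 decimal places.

Given the others contribute fully, the best deviation is to contribute 0 (any partial contribution still incurs the fine and gives up units whose private return 0.4833 is below 1).
Deviating from 17 to 0 saves 17 hours but forfeits the deviator's share of the drop in the shared-notes effort: 2.9/6 × 17 = 8.22.
So the deviation gain is 17 − 8.22 = 8.78, and the fine must be at least 8.78 hours to wipe it out.

8.78 hours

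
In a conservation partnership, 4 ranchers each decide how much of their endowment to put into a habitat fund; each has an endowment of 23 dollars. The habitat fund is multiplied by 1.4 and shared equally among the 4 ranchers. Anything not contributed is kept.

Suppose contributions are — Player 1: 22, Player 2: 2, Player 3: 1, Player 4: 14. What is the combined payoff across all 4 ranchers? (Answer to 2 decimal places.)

107.60 dollars

Total contributed: 22 + 2 + 1 + 14 = 39; total kept: 4 × 23 − 39 = 53.
The habitat fund pays out 1.4 × 39 = 54.60 in aggregate.
Group total = 53 + 54.60 = 107.60.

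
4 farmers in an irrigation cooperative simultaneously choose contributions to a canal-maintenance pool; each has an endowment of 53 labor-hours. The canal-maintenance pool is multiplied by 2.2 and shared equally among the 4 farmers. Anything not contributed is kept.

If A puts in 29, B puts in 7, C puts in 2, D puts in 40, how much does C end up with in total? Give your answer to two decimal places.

Total contributed: 29 + 7 + 2 + 40 = 78.
Each receives 2.2 × 78 / 4 = 42.90 from the canal-maintenance pool.
C keeps 53 − 2 = 51, so C's payoff is 51 + 42.90 = 93.90.

93.90 labor-hours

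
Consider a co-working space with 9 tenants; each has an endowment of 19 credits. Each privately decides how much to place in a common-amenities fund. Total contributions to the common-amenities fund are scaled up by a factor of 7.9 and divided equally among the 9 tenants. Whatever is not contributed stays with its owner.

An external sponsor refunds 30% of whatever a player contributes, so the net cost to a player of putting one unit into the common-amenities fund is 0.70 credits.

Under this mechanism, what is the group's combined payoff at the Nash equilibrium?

1402.20 credits

The effective private return per unit is now (7.9/9) / 0.70 = 1.2540 > 1, so every player's dominant strategy flips to full contribution.
At the Nash equilibrium everyone contributes 19. Group total payoff = 9 × (19 × 0.30 + 7.9 × 19) = 1402.20.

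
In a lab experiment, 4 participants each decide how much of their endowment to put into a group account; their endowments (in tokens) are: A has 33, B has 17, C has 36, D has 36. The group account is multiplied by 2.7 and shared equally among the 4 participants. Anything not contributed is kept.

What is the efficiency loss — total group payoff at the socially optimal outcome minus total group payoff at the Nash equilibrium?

The private return per contributed unit is 2.7/4 = 0.6750 < 1 for every player regardless of endowment, so the Nash equilibrium is zero contribution and the group total is Σ E_j = 33 + 17 + 36 + 36 = 122.
Each contributed unit returns 2.700 to the group, so the social optimum is full contribution by everyone: group total = 2.700 × 122 = 329.40.
Efficiency loss = (2.700 − 1) × 122 = 207.40.

207.40 tokens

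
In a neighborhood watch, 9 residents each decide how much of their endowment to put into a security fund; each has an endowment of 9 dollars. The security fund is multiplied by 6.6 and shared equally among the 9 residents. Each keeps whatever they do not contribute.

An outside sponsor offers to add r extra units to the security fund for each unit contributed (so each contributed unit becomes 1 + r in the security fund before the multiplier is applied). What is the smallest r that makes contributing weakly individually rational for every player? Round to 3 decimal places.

0.364

With matching at rate r, one contributed unit becomes (1 + r) in the security fund and returns 6.6 × (1 + r) / 9 to the contributor.
Setting this equal to 1: 1 + r = 9/6.6 = 1.3636.
So the minimum matching rate is r = 1.3636 − 1 = 0.364.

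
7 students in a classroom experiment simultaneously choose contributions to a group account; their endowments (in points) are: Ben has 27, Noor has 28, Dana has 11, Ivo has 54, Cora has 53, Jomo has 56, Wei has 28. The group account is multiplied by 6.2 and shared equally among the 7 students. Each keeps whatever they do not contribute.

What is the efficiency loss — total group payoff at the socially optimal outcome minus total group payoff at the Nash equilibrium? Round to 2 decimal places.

The private return per contributed unit is 6.2/7 = 0.8857 < 1 for every player regardless of endowment, so the Nash equilibrium is zero contribution and the group total is Σ E_j = 27 + 28 + 11 + 54 + 53 + 56 + 28 = 257.
Each contributed unit returns 6.200 to the group, so the social optimum is full contribution by everyone: group total = 6.200 × 257 = 1593.40.
Efficiency loss = (6.200 − 1) × 257 = 1336.40.

1336.40 points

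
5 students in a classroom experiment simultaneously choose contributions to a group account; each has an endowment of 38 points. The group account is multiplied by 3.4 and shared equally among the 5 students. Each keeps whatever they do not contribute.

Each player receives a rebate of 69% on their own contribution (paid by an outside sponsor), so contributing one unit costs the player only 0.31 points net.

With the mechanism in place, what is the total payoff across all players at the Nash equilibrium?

777.10 points

With the mechanism, a contributed unit returns (3.4/5) / 0.31 = 2.1935 per unit of net cost to the contributor — now above 1 — so contributing fully is weakly dominant for every player.
So the Nash equilibrium is full contribution by all 5; the group earns 5 × (38 × 0.69 + 3.4 × 38) = 777.10.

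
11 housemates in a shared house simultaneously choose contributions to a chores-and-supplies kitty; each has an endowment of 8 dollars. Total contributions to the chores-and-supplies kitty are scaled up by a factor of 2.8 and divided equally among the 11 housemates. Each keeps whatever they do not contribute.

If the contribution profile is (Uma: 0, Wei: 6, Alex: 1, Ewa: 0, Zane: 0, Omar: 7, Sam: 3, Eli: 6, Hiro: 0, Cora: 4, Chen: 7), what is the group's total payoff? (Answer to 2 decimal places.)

Total contributed: 0 + 6 + 1 + 0 + 0 + 7 + 3 + 6 + 0 + 4 + 7 = 34; total kept: 11 × 8 − 34 = 54.
The chores-and-supplies kitty pays out 2.8 × 34 = 95.20 in aggregate.
Group total = 54 + 95.20 = 149.20.

149.20 dollars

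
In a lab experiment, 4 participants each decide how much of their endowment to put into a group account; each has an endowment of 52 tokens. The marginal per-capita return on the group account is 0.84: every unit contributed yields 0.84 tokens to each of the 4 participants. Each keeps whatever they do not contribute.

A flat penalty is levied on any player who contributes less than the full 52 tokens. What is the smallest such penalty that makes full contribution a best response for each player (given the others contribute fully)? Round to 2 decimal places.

Given the others contribute fully, the best deviation is to contribute 0 (any partial contribution still incurs the fine and gives up units whose private return 0.84 is below 1).
Deviating from 52 to 0 saves 52 tokens but forfeits the deviator's share of the drop in the group account: 0.84 × 52 = 43.68.
So the deviation gain is 52 − 43.68 = 8.32, and the fine must be at least 8.32 tokens to wipe it out.

8.32 tokens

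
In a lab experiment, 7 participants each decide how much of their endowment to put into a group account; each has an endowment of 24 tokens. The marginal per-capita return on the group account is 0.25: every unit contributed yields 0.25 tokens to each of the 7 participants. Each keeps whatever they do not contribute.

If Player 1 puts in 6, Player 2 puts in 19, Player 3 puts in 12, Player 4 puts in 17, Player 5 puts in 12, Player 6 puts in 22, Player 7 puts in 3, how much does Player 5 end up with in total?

Total contributed: 6 + 19 + 12 + 17 + 12 + 22 + 3 = 91.
Each receives 0.25 × 91 = 22.75 from the group account.
Player 5 keeps 24 − 12 = 12, so Player 5's payoff is 12 + 22.75 = 34.75.

34.75 tokens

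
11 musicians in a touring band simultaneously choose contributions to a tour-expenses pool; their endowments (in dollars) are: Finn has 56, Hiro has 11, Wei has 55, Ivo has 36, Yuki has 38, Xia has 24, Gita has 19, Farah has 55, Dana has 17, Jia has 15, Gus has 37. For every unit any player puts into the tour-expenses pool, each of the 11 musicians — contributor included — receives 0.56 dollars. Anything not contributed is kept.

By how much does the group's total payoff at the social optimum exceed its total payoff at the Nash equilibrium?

1873.08 dollars

The private return per contributed unit is 0.56 < 1 for everyone, so the Nash equilibrium is zero contribution and the group total is Σ E_j = 56 + 11 + 55 + 36 + 38 + 24 + 19 + 55 + 17 + 15 + 37 = 363.
Each contributed unit returns 6.160 to the group, so the social optimum is full contribution by everyone: group total = 6.160 × 363 = 2236.08.
Efficiency loss = (6.160 − 1) × 363 = 1873.08.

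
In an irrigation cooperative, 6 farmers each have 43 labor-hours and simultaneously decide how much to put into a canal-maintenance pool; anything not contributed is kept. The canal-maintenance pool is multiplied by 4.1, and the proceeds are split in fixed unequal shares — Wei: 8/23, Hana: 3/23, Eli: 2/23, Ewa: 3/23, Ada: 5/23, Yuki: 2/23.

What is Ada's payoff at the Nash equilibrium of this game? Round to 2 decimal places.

Each unit j contributes comes back to j as 4.1 × (j's share), so j prefers to contribute only if that share exceeds 1/4.1 = 0.2439; otherwise keeping the unit dominates.
The only share above 0.2439 is Wei's 8/23, contributing 43; the remaining 5 contribute 0. Total contributed: 43.
Ada keeps 43 and receives 4.1 × 43 × 5/23 = 38.33 from the canal-maintenance pool, for a payoff of 81.33.

81.33 labor-hours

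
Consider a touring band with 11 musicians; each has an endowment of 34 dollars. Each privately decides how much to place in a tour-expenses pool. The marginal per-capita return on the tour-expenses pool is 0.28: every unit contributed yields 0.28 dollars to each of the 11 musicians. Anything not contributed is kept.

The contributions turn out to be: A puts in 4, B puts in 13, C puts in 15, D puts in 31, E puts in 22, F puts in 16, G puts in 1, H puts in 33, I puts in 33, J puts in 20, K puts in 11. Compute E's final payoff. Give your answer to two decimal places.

67.72 dollars

Total contributed: 4 + 13 + 15 + 31 + 22 + 16 + 1 + 33 + 33 + 20 + 11 = 199.
Each receives 0.28 × 199 = 55.72 from the tour-expenses pool.
E keeps 34 − 22 = 12, so E's payoff is 12 + 55.72 = 67.72.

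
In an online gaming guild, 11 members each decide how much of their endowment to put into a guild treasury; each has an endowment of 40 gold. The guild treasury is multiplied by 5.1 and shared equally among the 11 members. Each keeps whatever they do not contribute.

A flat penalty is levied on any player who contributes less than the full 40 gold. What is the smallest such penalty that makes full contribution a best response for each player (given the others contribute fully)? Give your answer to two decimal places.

21.45 gold

Given the others contribute fully, the best deviation is to contribute 0 (any partial contribution still incurs the fine and gives up units whose private return 0.4636 is below 1).
Deviating from 40 to 0 saves 40 gold but forfeits the deviator's share of the drop in the guild treasury: 5.1/11 × 40 = 18.55.
So the deviation gain is 40 − 18.55 = 21.45, and the fine must be at least 21.45 gold to wipe it out.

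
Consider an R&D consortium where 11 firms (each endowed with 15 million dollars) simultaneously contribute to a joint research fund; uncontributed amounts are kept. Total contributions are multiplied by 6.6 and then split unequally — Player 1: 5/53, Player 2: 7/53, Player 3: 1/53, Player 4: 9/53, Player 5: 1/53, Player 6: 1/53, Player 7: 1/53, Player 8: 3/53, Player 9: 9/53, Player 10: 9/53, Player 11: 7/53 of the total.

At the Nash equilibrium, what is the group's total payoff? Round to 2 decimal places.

For player j, contributing a unit is worthwhile iff 6.6 × (j's share) ≥ 1, i.e. iff j's share is at least 0.1515.
Player 4, Player 9 and Player 10 clear that bar, contributing 15 each; the remaining 8 contribute 0. Total contributed: 45.
The joint research fund pays out 6.6 × 45 = 297.00 in total (split across the unequal shares, but the aggregate is all that matters for the group sum).
The 8 free-riders keep 15 each, adding 120. Group total = 120 + 297.00 = 417.00.

417.00 million dollars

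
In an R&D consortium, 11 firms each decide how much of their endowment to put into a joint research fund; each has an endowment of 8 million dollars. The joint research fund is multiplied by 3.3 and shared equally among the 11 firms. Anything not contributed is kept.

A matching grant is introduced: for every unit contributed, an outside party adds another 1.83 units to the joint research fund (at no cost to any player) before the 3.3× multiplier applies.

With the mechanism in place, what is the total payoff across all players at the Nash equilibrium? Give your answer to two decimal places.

Even with the mechanism, each unit contributed returns only 3.3 × 2.83 / 11 = 0.8490 per unit of net cost, so contributing nothing is still dominant.
At the Nash equilibrium no one contributes; group total payoff = 11 × 8 = 88.

88.00 million dollars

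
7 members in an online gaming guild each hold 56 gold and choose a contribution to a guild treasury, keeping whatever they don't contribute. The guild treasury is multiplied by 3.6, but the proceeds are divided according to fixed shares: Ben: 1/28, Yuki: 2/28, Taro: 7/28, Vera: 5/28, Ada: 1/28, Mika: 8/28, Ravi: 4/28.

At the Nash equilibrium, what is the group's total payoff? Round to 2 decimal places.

537.60 gold

Player j's private return per contributed unit is 3.6 × (j's share). Contributing is weakly dominant for j when that share is at least 1/3.6 = 0.2778, and contributing 0 is dominant otherwise.
Mika alone (share 8/28) is above the threshold, contributing 56; the remaining 6 contribute 0. Total contributed: 56.
The guild treasury pays out 3.6 × 56 = 201.60 in total (split across the unequal shares, but the aggregate is all that matters for the group sum).
The 6 free-riders keep 56 each, adding 336. Group total = 336 + 201.60 = 537.60.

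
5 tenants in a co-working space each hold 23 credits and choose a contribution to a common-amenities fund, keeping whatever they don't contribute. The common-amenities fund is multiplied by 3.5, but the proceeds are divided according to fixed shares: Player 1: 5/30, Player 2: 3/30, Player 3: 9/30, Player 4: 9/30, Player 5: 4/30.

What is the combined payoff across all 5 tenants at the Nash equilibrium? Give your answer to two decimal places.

230.00 credits

A player with share s gets back 3.5·s per unit contributed, so full contribution is dominant for anyone with s > 1/3.5 = 0.2857 and zero contribution is dominant for anyone below.
Player 3 and Player 4 are above the threshold, contributing 23 each; the remaining 3 contribute 0. Total contributed: 46.
The common-amenities fund pays out 3.5 × 46 = 161.00 in total (split across the unequal shares, but the aggregate is all that matters for the group sum).
The 3 free-riders keep 23 each, adding 69. Group total = 69 + 161.00 = 230.00.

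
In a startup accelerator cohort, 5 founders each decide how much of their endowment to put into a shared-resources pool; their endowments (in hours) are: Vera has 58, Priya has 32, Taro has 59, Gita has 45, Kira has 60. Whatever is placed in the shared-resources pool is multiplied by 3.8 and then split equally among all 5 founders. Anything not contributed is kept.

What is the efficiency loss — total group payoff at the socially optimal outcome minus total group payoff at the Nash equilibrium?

711.20 hours

The private return per contributed unit is 3.8/5 = 0.7600 < 1 for every player regardless of endowment, so the Nash equilibrium is zero contribution and the group total is Σ E_j = 58 + 32 + 59 + 45 + 60 = 254.
Each contributed unit returns 3.800 to the group, so the social optimum is full contribution by everyone: group total = 3.800 × 254 = 965.20.
Efficiency loss = (3.800 − 1) × 254 = 711.20.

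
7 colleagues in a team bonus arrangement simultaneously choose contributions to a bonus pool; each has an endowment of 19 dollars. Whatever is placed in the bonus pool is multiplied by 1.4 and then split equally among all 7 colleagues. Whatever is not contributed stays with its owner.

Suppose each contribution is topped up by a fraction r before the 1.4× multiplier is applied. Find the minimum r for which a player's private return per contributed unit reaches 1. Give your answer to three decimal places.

4.000

With matching at rate r, one contributed unit becomes (1 + r) in the bonus pool and returns 1.4 × (1 + r) / 7 to the contributor.
Setting this equal to 1: 1 + r = 7/1.4 = 5.0000.
So the minimum matching rate is r = 5.0000 − 1 = 4.000.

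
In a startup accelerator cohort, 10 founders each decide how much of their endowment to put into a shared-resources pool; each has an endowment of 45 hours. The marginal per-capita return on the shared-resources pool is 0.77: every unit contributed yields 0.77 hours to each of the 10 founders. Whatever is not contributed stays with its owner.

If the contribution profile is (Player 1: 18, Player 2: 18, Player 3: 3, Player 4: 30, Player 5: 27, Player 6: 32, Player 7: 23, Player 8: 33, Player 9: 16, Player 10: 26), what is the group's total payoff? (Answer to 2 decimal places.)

Total contributed: 18 + 18 + 3 + 30 + 27 + 32 + 23 + 33 + 16 + 26 = 226; total kept: 10 × 45 − 226 = 224.
The shared-resources pool pays out 0.77 × 10 × 226 = 1740.20 in aggregate.
Group total = 224 + 1740.20 = 1964.20.

1964.20 hours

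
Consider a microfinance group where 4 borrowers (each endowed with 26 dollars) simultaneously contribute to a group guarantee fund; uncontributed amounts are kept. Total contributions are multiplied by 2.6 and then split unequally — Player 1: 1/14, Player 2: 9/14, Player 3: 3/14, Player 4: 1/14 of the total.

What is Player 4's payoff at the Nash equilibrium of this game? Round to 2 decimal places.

30.83 dollars

For player j, contributing a unit is worthwhile iff 2.6 × (j's share) ≥ 1, i.e. iff j's share is at least 0.3846.
Player 2 alone (share 9/14) is above the threshold, contributing 26; the remaining 3 contribute 0. Total contributed: 26.
Player 4 keeps 26 and receives 2.6 × 26 × 1/14 = 4.83 from the group guarantee fund, for a payoff of 30.83.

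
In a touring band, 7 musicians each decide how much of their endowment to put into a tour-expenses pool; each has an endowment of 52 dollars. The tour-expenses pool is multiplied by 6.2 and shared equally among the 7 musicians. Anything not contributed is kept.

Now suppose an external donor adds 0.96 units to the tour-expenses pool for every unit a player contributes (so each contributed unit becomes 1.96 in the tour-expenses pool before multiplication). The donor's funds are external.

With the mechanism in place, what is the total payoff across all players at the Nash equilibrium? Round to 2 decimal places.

4423.33 dollars

Under the mechanism each unit contributed yields 6.2 × 1.96 / 7 = 1.7360 back to its contributor per unit of net cost, which exceeds 1, making full contribution the dominant choice for everyone.
So the Nash equilibrium is full contribution by all 7; the group earns 6.2 × 1.96 × 364 = 4423.33.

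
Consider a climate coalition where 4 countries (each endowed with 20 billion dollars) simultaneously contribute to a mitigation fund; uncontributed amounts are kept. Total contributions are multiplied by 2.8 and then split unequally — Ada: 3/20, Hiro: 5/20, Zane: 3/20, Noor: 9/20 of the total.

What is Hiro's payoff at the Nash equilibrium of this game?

For player j, contributing a unit is worthwhile iff 2.8 × (j's share) ≥ 1, i.e. iff j's share is at least 0.3571.
Only Noor (9/20) clears that bar, contributing 20; the remaining 3 contribute 0. Total contributed: 20.
Hiro keeps 20 and receives 2.8 × 20 × 5/20 = 14.00 from the mitigation fund, for a payoff of 34.00.

34.00 billion dollars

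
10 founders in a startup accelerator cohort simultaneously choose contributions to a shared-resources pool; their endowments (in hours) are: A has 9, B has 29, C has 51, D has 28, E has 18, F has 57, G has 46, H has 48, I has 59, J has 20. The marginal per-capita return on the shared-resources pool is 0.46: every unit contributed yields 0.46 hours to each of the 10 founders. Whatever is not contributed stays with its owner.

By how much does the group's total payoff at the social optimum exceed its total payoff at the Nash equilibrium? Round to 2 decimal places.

The private return per contributed unit is 0.46 < 1 for everyone, so the Nash equilibrium is zero contribution and the group total is Σ E_j = 9 + 29 + 51 + 28 + 18 + 57 + 46 + 48 + 59 + 20 = 365.
Each contributed unit returns 4.600 to the group, so the social optimum is full contribution by everyone: group total = 4.600 × 365 = 1679.00.
Efficiency loss = (4.600 − 1) × 365 = 1314.00.

1314.00 hours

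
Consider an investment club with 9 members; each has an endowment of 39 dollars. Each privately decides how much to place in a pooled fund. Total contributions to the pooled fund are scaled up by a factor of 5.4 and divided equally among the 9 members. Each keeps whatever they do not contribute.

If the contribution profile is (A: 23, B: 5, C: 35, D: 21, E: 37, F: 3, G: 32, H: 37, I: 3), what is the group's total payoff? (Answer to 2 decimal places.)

Total contributed: 23 + 5 + 35 + 21 + 37 + 3 + 32 + 37 + 3 = 196; total kept: 9 × 39 − 196 = 155.
The pooled fund pays out 5.4 × 196 = 1058.40 in aggregate.
Group total = 155 + 1058.40 = 1213.40.

1213.40 dollars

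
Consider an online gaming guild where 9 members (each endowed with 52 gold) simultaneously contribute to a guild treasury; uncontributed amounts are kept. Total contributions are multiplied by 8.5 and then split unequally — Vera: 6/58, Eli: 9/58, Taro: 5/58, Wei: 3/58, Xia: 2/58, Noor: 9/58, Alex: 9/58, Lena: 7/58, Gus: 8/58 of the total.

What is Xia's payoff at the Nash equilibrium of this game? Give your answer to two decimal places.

For player j, contributing a unit is worthwhile iff 8.5 × (j's share) ≥ 1, i.e. iff j's share is at least 0.1176.
Eli, Noor, Alex, Lena and Gus clear that bar, contributing 52 each; the remaining 4 contribute 0. Total contributed: 260.
Xia keeps 52 and receives 8.5 × 260 × 2/58 = 76.21 from the guild treasury, for a payoff of 128.21.

128.21 gold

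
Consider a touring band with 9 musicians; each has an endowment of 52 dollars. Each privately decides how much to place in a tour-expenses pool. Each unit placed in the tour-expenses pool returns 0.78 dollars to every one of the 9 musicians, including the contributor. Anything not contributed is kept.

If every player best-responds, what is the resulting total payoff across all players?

The private return per contributed unit is 0.78 < 1, so contributing 0 is dominant for every player. At the Nash equilibrium everyone keeps their 52, and the group total is 9 × 52 = 468.

468.00 dollars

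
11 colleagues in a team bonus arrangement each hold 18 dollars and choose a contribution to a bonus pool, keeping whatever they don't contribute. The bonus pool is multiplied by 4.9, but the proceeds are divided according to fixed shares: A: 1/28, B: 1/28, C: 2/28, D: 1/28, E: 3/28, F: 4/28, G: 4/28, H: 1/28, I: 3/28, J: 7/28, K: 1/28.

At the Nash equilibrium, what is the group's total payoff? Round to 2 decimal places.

268.20 dollars

Each unit j contributes comes back to j as 4.9 × (j's share), so j prefers to contribute only if that share exceeds 1/4.9 = 0.2041; otherwise keeping the unit dominates.
The only share above 0.2041 is J's 7/28, contributing 18; the remaining 10 contribute 0. Total contributed: 18.
The bonus pool pays out 4.9 × 18 = 88.20 in total (split across the unequal shares, but the aggregate is all that matters for the group sum).
The 10 free-riders keep 18 each, adding 180. Group total = 180 + 88.20 = 268.20.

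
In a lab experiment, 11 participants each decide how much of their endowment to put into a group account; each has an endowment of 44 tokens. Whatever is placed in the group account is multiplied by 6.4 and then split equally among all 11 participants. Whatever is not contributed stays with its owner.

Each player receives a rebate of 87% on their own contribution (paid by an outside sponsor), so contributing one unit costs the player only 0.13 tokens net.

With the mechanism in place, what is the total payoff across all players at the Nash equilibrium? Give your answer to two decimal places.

With the mechanism, a contributed unit returns (6.4/11) / 0.13 = 4.4755 per unit of net cost to the contributor — now above 1 — so contributing fully is weakly dominant for every player.
So the Nash equilibrium is full contribution by all 11; the group earns 11 × (44 × 0.87 + 6.4 × 44) = 3518.68.

3518.68 tokens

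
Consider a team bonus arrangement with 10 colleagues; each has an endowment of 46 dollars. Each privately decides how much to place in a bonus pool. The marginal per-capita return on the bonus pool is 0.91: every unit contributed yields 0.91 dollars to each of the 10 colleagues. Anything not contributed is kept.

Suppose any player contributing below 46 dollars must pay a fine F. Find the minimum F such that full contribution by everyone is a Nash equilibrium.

Given the others contribute fully, the best deviation is to contribute 0 (any partial contribution still incurs the fine and gives up units whose private return 0.91 is below 1).
Deviating from 46 to 0 saves 46 dollars but forfeits the deviator's share of the drop in the bonus pool: 0.91 × 46 = 41.86.
So the deviation gain is 46 − 41.86 = 4.14, and the fine must be at least 4.14 dollars to wipe it out.

4.14 dollars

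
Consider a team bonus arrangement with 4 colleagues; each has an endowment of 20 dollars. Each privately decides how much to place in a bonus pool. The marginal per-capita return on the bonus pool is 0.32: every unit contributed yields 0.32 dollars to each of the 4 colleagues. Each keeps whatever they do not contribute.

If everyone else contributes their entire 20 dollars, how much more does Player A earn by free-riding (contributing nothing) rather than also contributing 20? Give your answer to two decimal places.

13.60 dollars

Switching from a contribution of 20 to 0 lets Player A keep an extra 20 dollars, but lowers the bonus pool by 20, which costs Player A their own share of that drop: 0.32 × 20 = 6.40.
Net gain = 20 − 6.40 = 13.60. The private return per contributed unit (0.32) is below 1, so free-riding is indeed the best response regardless of what the others do.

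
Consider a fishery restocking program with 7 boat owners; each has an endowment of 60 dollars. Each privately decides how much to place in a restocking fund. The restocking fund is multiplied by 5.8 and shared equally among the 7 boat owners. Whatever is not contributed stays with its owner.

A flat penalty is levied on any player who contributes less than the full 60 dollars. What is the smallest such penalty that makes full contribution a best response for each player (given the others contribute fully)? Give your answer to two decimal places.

Given the others contribute fully, the best deviation is to contribute 0 (any partial contribution still incurs the fine and gives up units whose private return 0.8286 is below 1).
Deviating from 60 to 0 saves 60 dollars but forfeits the deviator's share of the drop in the restocking fund: 5.8/7 × 60 = 49.71.
So the deviation gain is 60 − 49.71 = 10.29, and the fine must be at least 10.29 dollars to wipe it out.

10.29 dollars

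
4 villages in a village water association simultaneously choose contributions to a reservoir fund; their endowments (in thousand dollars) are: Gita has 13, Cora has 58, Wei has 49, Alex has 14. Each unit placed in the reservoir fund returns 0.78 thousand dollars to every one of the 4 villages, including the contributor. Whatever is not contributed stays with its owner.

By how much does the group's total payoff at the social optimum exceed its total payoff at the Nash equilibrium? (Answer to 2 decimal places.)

The private return per contributed unit is 0.78 < 1 for everyone, so the Nash equilibrium is zero contribution and the group total is Σ E_j = 13 + 58 + 49 + 14 = 134.
Each contributed unit returns 3.120 to the group, so the social optimum is full contribution by everyone: group total = 3.120 × 134 = 418.08.
Efficiency loss = (3.120 − 1) × 134 = 284.08.

284.08 thousand dollars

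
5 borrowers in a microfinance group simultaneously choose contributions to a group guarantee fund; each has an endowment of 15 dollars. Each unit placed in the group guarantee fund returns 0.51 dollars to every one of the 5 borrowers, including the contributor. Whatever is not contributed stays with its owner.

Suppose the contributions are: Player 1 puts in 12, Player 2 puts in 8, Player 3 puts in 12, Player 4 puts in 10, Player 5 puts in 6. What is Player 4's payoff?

Total contributed: 12 + 8 + 12 + 10 + 6 = 48.
Each receives 0.51 × 48 = 24.48 from the group guarantee fund.
Player 4 keeps 15 − 10 = 5, so Player 4's payoff is 5 + 24.48 = 29.48.

29.48 dollars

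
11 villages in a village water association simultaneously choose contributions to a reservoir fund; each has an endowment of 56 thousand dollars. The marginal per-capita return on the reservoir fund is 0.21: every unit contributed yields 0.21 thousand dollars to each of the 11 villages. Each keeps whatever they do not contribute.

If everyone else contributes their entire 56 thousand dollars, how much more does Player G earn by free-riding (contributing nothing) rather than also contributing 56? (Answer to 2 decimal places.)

Switching from a contribution of 56 to 0 lets Player G keep an extra 56 thousand dollars, but lowers the reservoir fund by 56, which costs Player G their own share of that drop: 0.21 × 56 = 11.76.
Net gain = 56 − 11.76 = 44.24. The private return per contributed unit (0.21) is below 1, so free-riding is indeed the best response regardless of what the others do.

44.24 thousand dollars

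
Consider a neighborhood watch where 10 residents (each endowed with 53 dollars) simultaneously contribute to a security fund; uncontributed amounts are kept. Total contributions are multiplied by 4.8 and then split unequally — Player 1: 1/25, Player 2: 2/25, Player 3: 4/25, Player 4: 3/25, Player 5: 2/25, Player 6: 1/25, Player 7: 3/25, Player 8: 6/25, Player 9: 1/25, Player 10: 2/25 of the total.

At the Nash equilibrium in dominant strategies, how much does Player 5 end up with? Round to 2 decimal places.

73.35 dollars

Player j's private return per contributed unit is 4.8 × (j's share). Contributing is weakly dominant for j when that share is at least 1/4.8 = 0.2083, and contributing 0 is dominant otherwise.
Only Player 8 (6/25) clears that bar, contributing 53; the remaining 9 contribute 0. Total contributed: 53.
Player 5 keeps 53 and receives 4.8 × 53 × 2/25 = 20.35 from the security fund, for a payoff of 73.35.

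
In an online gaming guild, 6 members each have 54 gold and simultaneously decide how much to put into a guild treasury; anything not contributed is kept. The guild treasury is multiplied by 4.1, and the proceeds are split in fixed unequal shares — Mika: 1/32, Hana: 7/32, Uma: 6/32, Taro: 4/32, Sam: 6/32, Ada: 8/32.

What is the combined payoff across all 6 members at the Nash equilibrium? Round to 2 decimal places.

491.40 gold

Each unit j contributes comes back to j as 4.1 × (j's share), so j prefers to contribute only if that share exceeds 1/4.1 = 0.2439; otherwise keeping the unit dominates.
Only Ada (8/32) clears that bar, contributing 54; the remaining 5 contribute 0. Total contributed: 54.
The guild treasury pays out 4.1 × 54 = 221.40 in total (split across the unequal shares, but the aggregate is all that matters for the group sum).
The 5 free-riders keep 54 each, adding 270. Group total = 270 + 221.40 = 491.40.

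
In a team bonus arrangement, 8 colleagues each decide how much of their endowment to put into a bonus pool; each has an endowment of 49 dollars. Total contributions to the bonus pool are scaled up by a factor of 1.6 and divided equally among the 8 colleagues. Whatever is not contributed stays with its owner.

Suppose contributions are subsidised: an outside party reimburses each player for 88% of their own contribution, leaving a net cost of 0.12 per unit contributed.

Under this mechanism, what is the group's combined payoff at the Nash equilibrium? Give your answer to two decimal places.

972.16 dollars

Under the mechanism each unit contributed yields (1.6/8) / 0.12 = 1.6667 back to its contributor per unit of net cost, which exceeds 1, making full contribution the dominant choice for everyone.
So the Nash equilibrium is full contribution by all 8; the group earns 8 × (49 × 0.88 + 1.6 × 49) = 972.16.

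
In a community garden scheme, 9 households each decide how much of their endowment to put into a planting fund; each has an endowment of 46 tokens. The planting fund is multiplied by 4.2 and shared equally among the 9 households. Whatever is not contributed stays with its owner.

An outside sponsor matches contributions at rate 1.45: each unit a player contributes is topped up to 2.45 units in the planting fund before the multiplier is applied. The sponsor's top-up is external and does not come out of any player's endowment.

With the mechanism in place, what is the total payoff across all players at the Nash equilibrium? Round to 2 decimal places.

4260.06 tokens

The effective private return per unit is now 4.2 × 2.45 / 9 = 1.1433 > 1, so every player's dominant strategy flips to full contribution.
So the Nash equilibrium is full contribution by all 9; the group earns 4.2 × 2.45 × 414 = 4260.06.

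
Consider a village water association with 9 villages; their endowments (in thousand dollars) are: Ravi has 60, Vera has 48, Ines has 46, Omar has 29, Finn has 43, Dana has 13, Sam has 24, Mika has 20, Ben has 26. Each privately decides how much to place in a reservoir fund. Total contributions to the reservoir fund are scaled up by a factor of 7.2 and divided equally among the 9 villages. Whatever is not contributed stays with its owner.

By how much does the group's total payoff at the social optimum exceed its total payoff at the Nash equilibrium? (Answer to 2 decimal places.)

1915.80 thousand dollars

The private return per contributed unit is 7.2/9 = 0.8000 < 1 for every player regardless of endowment, so the Nash equilibrium is zero contribution and the group total is Σ E_j = 60 + 48 + 46 + 29 + 43 + 13 + 24 + 20 + 26 = 309.
Each contributed unit returns 7.200 to the group, so the social optimum is full contribution by everyone: group total = 7.200 × 309 = 2224.80.
Efficiency loss = (7.200 − 1) × 309 = 1915.80.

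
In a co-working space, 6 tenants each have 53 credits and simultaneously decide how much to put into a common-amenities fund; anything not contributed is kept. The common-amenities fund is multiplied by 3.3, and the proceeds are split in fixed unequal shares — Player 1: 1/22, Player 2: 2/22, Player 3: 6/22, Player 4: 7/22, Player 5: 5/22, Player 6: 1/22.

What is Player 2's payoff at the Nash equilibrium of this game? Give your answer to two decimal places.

Player j's private return per contributed unit is 3.3 × (j's share). Contributing is weakly dominant for j when that share is at least 1/3.3 = 0.3030, and contributing 0 is dominant otherwise.
The only share above 0.3030 is Player 4's 7/22, contributing 53; the remaining 5 contribute 0. Total contributed: 53.
Player 2 keeps 53 and receives 3.3 × 53 × 2/22 = 15.90 from the common-amenities fund, for a payoff of 68.90.

68.90 credits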